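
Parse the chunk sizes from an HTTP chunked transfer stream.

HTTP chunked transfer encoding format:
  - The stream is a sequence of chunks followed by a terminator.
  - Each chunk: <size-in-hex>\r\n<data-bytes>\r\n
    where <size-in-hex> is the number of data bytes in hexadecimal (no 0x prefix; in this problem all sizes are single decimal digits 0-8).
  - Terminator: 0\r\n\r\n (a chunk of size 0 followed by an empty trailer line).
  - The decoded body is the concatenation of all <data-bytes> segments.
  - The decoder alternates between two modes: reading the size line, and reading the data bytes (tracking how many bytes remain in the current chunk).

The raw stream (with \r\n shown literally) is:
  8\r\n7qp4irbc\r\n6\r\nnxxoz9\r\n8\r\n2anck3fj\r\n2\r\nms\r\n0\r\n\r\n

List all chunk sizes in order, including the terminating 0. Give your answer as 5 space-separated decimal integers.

Answer: 8 6 8 2 0

Derivation:
Chunk 1: stream[0..1]='8' size=0x8=8, data at stream[3..11]='7qp4irbc' -> body[0..8], body so far='7qp4irbc'
Chunk 2: stream[13..14]='6' size=0x6=6, data at stream[16..22]='nxxoz9' -> body[8..14], body so far='7qp4irbcnxxoz9'
Chunk 3: stream[24..25]='8' size=0x8=8, data at stream[27..35]='2anck3fj' -> body[14..22], body so far='7qp4irbcnxxoz92anck3fj'
Chunk 4: stream[37..38]='2' size=0x2=2, data at stream[40..42]='ms' -> body[22..24], body so far='7qp4irbcnxxoz92anck3fjms'
Chunk 5: stream[44..45]='0' size=0 (terminator). Final body='7qp4irbcnxxoz92anck3fjms' (24 bytes)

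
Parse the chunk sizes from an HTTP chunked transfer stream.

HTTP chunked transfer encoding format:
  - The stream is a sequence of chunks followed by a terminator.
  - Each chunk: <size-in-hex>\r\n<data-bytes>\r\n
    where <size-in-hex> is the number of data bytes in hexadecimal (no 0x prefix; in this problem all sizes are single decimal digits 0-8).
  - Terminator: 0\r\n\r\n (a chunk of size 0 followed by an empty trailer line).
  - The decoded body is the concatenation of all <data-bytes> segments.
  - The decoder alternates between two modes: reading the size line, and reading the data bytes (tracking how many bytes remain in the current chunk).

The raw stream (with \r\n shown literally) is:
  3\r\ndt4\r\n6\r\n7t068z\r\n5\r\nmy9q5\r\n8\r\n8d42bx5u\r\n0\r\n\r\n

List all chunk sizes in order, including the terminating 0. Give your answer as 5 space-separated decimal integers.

Chunk 1: stream[0..1]='3' size=0x3=3, data at stream[3..6]='dt4' -> body[0..3], body so far='dt4'
Chunk 2: stream[8..9]='6' size=0x6=6, data at stream[11..17]='7t068z' -> body[3..9], body so far='dt47t068z'
Chunk 3: stream[19..20]='5' size=0x5=5, data at stream[22..27]='my9q5' -> body[9..14], body so far='dt47t068zmy9q5'
Chunk 4: stream[29..30]='8' size=0x8=8, data at stream[32..40]='8d42bx5u' -> body[14..22], body so far='dt47t068zmy9q58d42bx5u'
Chunk 5: stream[42..43]='0' size=0 (terminator). Final body='dt47t068zmy9q58d42bx5u' (22 bytes)

Answer: 3 6 5 8 0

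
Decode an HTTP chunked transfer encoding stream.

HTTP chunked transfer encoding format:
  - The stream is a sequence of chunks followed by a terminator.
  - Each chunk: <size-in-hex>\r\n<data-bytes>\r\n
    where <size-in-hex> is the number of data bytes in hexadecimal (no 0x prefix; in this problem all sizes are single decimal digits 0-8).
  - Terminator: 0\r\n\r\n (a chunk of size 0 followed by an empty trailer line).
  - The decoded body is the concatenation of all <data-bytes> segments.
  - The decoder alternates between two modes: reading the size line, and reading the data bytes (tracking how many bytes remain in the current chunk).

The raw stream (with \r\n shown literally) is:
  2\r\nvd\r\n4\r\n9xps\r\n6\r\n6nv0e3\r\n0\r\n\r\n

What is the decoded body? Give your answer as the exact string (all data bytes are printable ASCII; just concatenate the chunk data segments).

Chunk 1: stream[0..1]='2' size=0x2=2, data at stream[3..5]='vd' -> body[0..2], body so far='vd'
Chunk 2: stream[7..8]='4' size=0x4=4, data at stream[10..14]='9xps' -> body[2..6], body so far='vd9xps'
Chunk 3: stream[16..17]='6' size=0x6=6, data at stream[19..25]='6nv0e3' -> body[6..12], body so far='vd9xps6nv0e3'
Chunk 4: stream[27..28]='0' size=0 (terminator). Final body='vd9xps6nv0e3' (12 bytes)

Answer: vd9xps6nv0e3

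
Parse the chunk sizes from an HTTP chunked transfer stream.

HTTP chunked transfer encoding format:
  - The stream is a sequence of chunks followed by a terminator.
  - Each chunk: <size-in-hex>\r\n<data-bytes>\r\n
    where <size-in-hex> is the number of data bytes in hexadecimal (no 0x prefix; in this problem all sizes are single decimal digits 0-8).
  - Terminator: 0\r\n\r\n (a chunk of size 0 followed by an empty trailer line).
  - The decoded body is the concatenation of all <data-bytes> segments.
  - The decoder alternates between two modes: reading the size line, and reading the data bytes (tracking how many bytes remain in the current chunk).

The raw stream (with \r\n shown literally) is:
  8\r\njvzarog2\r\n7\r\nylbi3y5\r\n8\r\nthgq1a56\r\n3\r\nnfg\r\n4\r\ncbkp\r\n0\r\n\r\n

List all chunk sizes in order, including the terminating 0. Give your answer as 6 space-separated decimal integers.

Answer: 8 7 8 3 4 0

Derivation:
Chunk 1: stream[0..1]='8' size=0x8=8, data at stream[3..11]='jvzarog2' -> body[0..8], body so far='jvzarog2'
Chunk 2: stream[13..14]='7' size=0x7=7, data at stream[16..23]='ylbi3y5' -> body[8..15], body so far='jvzarog2ylbi3y5'
Chunk 3: stream[25..26]='8' size=0x8=8, data at stream[28..36]='thgq1a56' -> body[15..23], body so far='jvzarog2ylbi3y5thgq1a56'
Chunk 4: stream[38..39]='3' size=0x3=3, data at stream[41..44]='nfg' -> body[23..26], body so far='jvzarog2ylbi3y5thgq1a56nfg'
Chunk 5: stream[46..47]='4' size=0x4=4, data at stream[49..53]='cbkp' -> body[26..30], body so far='jvzarog2ylbi3y5thgq1a56nfgcbkp'
Chunk 6: stream[55..56]='0' size=0 (terminator). Final body='jvzarog2ylbi3y5thgq1a56nfgcbkp' (30 bytes)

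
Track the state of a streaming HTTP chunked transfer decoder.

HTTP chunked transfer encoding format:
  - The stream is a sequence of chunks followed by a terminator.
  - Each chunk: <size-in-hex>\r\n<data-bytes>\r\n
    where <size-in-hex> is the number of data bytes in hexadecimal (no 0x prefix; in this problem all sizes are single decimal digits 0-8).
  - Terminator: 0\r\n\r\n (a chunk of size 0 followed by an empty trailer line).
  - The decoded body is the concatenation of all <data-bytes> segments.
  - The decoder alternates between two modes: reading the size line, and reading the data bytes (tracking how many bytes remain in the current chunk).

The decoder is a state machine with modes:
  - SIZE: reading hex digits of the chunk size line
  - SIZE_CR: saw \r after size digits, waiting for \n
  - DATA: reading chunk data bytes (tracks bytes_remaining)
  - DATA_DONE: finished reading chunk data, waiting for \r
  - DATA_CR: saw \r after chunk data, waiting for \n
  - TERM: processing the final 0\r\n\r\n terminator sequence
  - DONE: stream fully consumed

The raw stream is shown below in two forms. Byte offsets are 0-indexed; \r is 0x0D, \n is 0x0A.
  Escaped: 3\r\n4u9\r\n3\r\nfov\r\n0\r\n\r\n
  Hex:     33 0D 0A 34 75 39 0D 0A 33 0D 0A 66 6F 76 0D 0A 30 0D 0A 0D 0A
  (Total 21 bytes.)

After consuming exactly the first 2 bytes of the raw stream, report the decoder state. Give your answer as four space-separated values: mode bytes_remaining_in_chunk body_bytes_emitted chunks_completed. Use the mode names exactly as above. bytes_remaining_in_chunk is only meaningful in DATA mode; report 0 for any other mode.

Answer: SIZE_CR 0 0 0

Derivation:
Byte 0 = '3': mode=SIZE remaining=0 emitted=0 chunks_done=0
Byte 1 = 0x0D: mode=SIZE_CR remaining=0 emitted=0 chunks_done=0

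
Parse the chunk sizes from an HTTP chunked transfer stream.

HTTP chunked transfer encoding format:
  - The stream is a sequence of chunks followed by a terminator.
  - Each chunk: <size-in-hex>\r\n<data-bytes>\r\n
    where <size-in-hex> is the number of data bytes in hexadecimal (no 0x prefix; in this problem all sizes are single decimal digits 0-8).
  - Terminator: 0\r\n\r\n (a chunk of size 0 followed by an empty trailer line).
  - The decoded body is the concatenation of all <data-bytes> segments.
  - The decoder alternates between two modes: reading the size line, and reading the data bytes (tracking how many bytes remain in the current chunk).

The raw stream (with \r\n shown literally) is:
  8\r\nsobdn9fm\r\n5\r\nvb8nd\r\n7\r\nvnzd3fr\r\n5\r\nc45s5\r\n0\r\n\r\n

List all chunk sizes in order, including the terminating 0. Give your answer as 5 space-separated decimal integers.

Answer: 8 5 7 5 0

Derivation:
Chunk 1: stream[0..1]='8' size=0x8=8, data at stream[3..11]='sobdn9fm' -> body[0..8], body so far='sobdn9fm'
Chunk 2: stream[13..14]='5' size=0x5=5, data at stream[16..21]='vb8nd' -> body[8..13], body so far='sobdn9fmvb8nd'
Chunk 3: stream[23..24]='7' size=0x7=7, data at stream[26..33]='vnzd3fr' -> body[13..20], body so far='sobdn9fmvb8ndvnzd3fr'
Chunk 4: stream[35..36]='5' size=0x5=5, data at stream[38..43]='c45s5' -> body[20..25], body so far='sobdn9fmvb8ndvnzd3frc45s5'
Chunk 5: stream[45..46]='0' size=0 (terminator). Final body='sobdn9fmvb8ndvnzd3frc45s5' (25 bytes)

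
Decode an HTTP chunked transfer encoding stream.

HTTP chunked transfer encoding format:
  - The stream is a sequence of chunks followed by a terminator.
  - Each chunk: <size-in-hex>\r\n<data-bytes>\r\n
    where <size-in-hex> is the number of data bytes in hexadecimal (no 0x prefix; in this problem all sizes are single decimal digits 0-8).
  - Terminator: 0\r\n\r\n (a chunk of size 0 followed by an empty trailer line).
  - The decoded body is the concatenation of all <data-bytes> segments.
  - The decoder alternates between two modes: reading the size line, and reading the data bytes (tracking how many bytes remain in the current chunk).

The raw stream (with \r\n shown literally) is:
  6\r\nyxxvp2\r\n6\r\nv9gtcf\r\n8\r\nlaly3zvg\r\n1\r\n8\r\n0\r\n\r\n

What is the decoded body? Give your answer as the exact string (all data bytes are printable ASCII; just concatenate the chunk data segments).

Chunk 1: stream[0..1]='6' size=0x6=6, data at stream[3..9]='yxxvp2' -> body[0..6], body so far='yxxvp2'
Chunk 2: stream[11..12]='6' size=0x6=6, data at stream[14..20]='v9gtcf' -> body[6..12], body so far='yxxvp2v9gtcf'
Chunk 3: stream[22..23]='8' size=0x8=8, data at stream[25..33]='laly3zvg' -> body[12..20], body so far='yxxvp2v9gtcflaly3zvg'
Chunk 4: stream[35..36]='1' size=0x1=1, data at stream[38..39]='8' -> body[20..21], body so far='yxxvp2v9gtcflaly3zvg8'
Chunk 5: stream[41..42]='0' size=0 (terminator). Final body='yxxvp2v9gtcflaly3zvg8' (21 bytes)

Answer: yxxvp2v9gtcflaly3zvg8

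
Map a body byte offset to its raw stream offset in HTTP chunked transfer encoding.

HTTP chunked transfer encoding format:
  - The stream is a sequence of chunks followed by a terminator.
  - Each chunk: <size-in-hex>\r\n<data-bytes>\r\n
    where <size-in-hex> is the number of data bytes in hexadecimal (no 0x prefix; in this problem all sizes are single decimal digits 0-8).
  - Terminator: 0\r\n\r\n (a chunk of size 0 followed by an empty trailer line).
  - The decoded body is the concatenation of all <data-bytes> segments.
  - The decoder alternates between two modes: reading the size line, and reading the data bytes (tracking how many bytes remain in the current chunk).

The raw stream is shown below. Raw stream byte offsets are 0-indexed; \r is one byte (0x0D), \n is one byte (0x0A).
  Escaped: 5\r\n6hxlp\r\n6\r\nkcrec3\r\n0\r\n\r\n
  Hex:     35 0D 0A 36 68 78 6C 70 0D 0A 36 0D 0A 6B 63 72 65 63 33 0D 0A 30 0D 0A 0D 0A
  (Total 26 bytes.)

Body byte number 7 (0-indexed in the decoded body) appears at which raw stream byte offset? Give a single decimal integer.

Chunk 1: stream[0..1]='5' size=0x5=5, data at stream[3..8]='6hxlp' -> body[0..5], body so far='6hxlp'
Chunk 2: stream[10..11]='6' size=0x6=6, data at stream[13..19]='kcrec3' -> body[5..11], body so far='6hxlpkcrec3'
Chunk 3: stream[21..22]='0' size=0 (terminator). Final body='6hxlpkcrec3' (11 bytes)
Body byte 7 at stream offset 15

Answer: 15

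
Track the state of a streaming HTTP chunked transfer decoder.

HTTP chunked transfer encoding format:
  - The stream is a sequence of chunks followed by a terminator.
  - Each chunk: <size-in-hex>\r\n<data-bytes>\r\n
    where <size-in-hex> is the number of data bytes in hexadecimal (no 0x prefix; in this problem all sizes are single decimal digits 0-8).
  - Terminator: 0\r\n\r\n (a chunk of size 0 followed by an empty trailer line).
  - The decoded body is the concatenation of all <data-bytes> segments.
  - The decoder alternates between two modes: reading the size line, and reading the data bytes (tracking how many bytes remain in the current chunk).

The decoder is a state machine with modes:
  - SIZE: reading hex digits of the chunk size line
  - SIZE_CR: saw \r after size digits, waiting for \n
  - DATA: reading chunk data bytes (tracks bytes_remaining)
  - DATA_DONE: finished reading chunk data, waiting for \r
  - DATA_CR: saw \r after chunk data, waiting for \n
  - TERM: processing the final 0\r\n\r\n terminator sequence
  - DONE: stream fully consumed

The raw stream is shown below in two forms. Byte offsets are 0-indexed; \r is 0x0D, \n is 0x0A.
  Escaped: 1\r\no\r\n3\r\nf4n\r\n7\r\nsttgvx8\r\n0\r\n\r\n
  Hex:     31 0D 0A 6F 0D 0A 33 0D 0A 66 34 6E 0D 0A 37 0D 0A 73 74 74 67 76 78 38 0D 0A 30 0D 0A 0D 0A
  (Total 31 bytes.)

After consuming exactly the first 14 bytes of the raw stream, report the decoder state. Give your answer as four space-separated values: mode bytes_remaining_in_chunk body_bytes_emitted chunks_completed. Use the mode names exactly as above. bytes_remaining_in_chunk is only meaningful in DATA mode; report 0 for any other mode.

Byte 0 = '1': mode=SIZE remaining=0 emitted=0 chunks_done=0
Byte 1 = 0x0D: mode=SIZE_CR remaining=0 emitted=0 chunks_done=0
Byte 2 = 0x0A: mode=DATA remaining=1 emitted=0 chunks_done=0
Byte 3 = 'o': mode=DATA_DONE remaining=0 emitted=1 chunks_done=0
Byte 4 = 0x0D: mode=DATA_CR remaining=0 emitted=1 chunks_done=0
Byte 5 = 0x0A: mode=SIZE remaining=0 emitted=1 chunks_done=1
Byte 6 = '3': mode=SIZE remaining=0 emitted=1 chunks_done=1
Byte 7 = 0x0D: mode=SIZE_CR remaining=0 emitted=1 chunks_done=1
Byte 8 = 0x0A: mode=DATA remaining=3 emitted=1 chunks_done=1
Byte 9 = 'f': mode=DATA remaining=2 emitted=2 chunks_done=1
Byte 10 = '4': mode=DATA remaining=1 emitted=3 chunks_done=1
Byte 11 = 'n': mode=DATA_DONE remaining=0 emitted=4 chunks_done=1
Byte 12 = 0x0D: mode=DATA_CR remaining=0 emitted=4 chunks_done=1
Byte 13 = 0x0A: mode=SIZE remaining=0 emitted=4 chunks_done=2

Answer: SIZE 0 4 2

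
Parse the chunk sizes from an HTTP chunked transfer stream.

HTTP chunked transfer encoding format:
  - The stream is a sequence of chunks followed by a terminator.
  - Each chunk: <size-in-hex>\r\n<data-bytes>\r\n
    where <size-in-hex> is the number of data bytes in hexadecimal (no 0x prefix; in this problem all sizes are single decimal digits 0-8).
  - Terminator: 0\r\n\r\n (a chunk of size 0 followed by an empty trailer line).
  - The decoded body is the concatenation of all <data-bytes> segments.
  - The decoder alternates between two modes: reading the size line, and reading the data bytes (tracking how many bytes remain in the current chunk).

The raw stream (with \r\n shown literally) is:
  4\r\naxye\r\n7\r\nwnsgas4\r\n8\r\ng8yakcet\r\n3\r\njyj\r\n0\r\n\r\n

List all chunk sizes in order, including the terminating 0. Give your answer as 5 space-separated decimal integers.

Answer: 4 7 8 3 0

Derivation:
Chunk 1: stream[0..1]='4' size=0x4=4, data at stream[3..7]='axye' -> body[0..4], body so far='axye'
Chunk 2: stream[9..10]='7' size=0x7=7, data at stream[12..19]='wnsgas4' -> body[4..11], body so far='axyewnsgas4'
Chunk 3: stream[21..22]='8' size=0x8=8, data at stream[24..32]='g8yakcet' -> body[11..19], body so far='axyewnsgas4g8yakcet'
Chunk 4: stream[34..35]='3' size=0x3=3, data at stream[37..40]='jyj' -> body[19..22], body so far='axyewnsgas4g8yakcetjyj'
Chunk 5: stream[42..43]='0' size=0 (terminator). Final body='axyewnsgas4g8yakcetjyj' (22 bytes)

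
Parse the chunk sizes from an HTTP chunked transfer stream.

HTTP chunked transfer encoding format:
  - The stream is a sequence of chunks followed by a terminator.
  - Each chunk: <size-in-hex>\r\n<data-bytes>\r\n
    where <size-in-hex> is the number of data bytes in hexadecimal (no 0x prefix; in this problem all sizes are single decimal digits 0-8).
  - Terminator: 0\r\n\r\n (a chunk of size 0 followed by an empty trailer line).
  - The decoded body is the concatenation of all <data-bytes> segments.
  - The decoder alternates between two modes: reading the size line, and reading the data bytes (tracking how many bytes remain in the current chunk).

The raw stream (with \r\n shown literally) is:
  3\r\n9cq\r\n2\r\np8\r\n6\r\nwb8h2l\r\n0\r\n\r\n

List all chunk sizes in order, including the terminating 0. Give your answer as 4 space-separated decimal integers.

Chunk 1: stream[0..1]='3' size=0x3=3, data at stream[3..6]='9cq' -> body[0..3], body so far='9cq'
Chunk 2: stream[8..9]='2' size=0x2=2, data at stream[11..13]='p8' -> body[3..5], body so far='9cqp8'
Chunk 3: stream[15..16]='6' size=0x6=6, data at stream[18..24]='wb8h2l' -> body[5..11], body so far='9cqp8wb8h2l'
Chunk 4: stream[26..27]='0' size=0 (terminator). Final body='9cqp8wb8h2l' (11 bytes)

Answer: 3 2 6 0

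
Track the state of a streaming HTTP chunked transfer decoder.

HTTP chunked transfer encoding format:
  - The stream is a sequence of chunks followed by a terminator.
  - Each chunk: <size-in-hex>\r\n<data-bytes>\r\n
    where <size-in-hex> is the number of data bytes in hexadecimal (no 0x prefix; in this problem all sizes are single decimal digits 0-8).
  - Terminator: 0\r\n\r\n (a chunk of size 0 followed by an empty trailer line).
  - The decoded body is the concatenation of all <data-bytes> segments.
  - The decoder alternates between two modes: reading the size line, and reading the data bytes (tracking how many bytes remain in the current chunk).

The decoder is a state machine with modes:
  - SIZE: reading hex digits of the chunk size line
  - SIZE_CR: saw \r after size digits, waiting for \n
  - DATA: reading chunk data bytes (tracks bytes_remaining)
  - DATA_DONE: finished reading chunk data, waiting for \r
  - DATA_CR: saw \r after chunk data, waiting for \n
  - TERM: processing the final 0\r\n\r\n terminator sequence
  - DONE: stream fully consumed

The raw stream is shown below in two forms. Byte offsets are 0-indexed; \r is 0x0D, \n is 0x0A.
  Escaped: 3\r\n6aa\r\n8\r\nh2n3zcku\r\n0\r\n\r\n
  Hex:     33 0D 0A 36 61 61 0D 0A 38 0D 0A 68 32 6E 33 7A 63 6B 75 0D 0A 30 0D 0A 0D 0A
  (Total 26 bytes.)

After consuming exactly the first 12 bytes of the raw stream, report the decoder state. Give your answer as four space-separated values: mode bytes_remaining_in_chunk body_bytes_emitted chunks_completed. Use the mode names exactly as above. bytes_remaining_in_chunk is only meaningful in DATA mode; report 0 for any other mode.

Answer: DATA 7 4 1

Derivation:
Byte 0 = '3': mode=SIZE remaining=0 emitted=0 chunks_done=0
Byte 1 = 0x0D: mode=SIZE_CR remaining=0 emitted=0 chunks_done=0
Byte 2 = 0x0A: mode=DATA remaining=3 emitted=0 chunks_done=0
Byte 3 = '6': mode=DATA remaining=2 emitted=1 chunks_done=0
Byte 4 = 'a': mode=DATA remaining=1 emitted=2 chunks_done=0
Byte 5 = 'a': mode=DATA_DONE remaining=0 emitted=3 chunks_done=0
Byte 6 = 0x0D: mode=DATA_CR remaining=0 emitted=3 chunks_done=0
Byte 7 = 0x0A: mode=SIZE remaining=0 emitted=3 chunks_done=1
Byte 8 = '8': mode=SIZE remaining=0 emitted=3 chunks_done=1
Byte 9 = 0x0D: mode=SIZE_CR remaining=0 emitted=3 chunks_done=1
Byte 10 = 0x0A: mode=DATA remaining=8 emitted=3 chunks_done=1
Byte 11 = 'h': mode=DATA remaining=7 emitted=4 chunks_done=1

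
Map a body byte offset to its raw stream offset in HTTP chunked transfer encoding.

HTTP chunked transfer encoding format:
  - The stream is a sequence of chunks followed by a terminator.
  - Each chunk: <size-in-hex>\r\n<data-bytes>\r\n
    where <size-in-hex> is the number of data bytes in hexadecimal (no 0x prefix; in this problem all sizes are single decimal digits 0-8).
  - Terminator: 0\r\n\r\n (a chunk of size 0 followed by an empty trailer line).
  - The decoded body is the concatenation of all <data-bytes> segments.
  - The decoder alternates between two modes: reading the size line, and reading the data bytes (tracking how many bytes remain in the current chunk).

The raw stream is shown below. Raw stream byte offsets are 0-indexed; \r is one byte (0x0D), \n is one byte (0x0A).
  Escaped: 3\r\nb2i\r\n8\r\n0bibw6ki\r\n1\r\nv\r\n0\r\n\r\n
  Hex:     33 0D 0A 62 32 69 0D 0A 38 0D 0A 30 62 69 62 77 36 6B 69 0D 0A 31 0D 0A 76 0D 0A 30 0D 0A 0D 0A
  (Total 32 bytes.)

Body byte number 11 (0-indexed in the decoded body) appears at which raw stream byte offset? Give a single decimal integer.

Answer: 24

Derivation:
Chunk 1: stream[0..1]='3' size=0x3=3, data at stream[3..6]='b2i' -> body[0..3], body so far='b2i'
Chunk 2: stream[8..9]='8' size=0x8=8, data at stream[11..19]='0bibw6ki' -> body[3..11], body so far='b2i0bibw6ki'
Chunk 3: stream[21..22]='1' size=0x1=1, data at stream[24..25]='v' -> body[11..12], body so far='b2i0bibw6kiv'
Chunk 4: stream[27..28]='0' size=0 (terminator). Final body='b2i0bibw6kiv' (12 bytes)
Body byte 11 at stream offset 24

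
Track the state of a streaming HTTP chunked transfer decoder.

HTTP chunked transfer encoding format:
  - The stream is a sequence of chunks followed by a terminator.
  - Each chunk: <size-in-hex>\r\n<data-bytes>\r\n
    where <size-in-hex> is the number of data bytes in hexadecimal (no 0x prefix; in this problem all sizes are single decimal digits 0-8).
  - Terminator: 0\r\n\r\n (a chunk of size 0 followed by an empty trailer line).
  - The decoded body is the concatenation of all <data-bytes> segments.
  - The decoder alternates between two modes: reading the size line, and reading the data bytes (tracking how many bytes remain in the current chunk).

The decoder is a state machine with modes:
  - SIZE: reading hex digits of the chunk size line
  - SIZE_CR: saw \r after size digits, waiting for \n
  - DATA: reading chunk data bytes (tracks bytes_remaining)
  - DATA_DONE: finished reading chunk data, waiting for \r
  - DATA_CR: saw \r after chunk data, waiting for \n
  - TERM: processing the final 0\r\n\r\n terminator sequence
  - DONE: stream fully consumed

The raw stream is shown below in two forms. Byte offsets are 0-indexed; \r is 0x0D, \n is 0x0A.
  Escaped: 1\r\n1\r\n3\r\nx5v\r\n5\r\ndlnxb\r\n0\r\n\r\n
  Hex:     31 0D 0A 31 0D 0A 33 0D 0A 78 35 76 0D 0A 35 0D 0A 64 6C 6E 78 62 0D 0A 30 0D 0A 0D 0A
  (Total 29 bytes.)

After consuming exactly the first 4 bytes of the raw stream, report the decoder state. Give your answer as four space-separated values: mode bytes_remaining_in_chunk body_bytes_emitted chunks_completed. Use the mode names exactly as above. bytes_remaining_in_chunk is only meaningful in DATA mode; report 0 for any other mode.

Byte 0 = '1': mode=SIZE remaining=0 emitted=0 chunks_done=0
Byte 1 = 0x0D: mode=SIZE_CR remaining=0 emitted=0 chunks_done=0
Byte 2 = 0x0A: mode=DATA remaining=1 emitted=0 chunks_done=0
Byte 3 = '1': mode=DATA_DONE remaining=0 emitted=1 chunks_done=0

Answer: DATA_DONE 0 1 0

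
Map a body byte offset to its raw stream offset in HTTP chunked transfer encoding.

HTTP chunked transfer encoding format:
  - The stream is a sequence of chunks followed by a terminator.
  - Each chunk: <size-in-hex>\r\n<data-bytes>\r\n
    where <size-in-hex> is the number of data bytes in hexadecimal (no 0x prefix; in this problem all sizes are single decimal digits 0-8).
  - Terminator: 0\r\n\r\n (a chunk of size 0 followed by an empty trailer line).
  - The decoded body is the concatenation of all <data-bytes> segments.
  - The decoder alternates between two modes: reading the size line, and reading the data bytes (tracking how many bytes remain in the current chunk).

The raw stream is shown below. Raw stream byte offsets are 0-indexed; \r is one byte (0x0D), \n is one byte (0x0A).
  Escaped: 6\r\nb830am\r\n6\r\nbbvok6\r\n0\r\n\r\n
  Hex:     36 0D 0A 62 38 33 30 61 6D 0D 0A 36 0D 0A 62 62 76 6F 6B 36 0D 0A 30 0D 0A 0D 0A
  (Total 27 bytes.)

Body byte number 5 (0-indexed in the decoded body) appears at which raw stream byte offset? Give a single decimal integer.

Answer: 8

Derivation:
Chunk 1: stream[0..1]='6' size=0x6=6, data at stream[3..9]='b830am' -> body[0..6], body so far='b830am'
Chunk 2: stream[11..12]='6' size=0x6=6, data at stream[14..20]='bbvok6' -> body[6..12], body so far='b830ambbvok6'
Chunk 3: stream[22..23]='0' size=0 (terminator). Final body='b830ambbvok6' (12 bytes)
Body byte 5 at stream offset 8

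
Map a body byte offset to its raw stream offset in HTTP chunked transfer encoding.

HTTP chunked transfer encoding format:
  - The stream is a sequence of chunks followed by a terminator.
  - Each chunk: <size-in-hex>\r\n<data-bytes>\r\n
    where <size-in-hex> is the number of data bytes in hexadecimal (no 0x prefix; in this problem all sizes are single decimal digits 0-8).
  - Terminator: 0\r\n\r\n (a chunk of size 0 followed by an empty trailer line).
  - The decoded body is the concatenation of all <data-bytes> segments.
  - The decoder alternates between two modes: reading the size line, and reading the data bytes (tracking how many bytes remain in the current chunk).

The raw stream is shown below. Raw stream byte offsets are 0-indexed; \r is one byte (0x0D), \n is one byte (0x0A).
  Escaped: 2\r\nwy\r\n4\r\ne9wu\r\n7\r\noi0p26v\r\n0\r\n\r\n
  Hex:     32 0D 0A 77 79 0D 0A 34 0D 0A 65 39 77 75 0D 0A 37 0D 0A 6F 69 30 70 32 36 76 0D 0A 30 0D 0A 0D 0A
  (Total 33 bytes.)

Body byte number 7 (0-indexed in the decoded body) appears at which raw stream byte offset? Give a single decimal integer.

Chunk 1: stream[0..1]='2' size=0x2=2, data at stream[3..5]='wy' -> body[0..2], body so far='wy'
Chunk 2: stream[7..8]='4' size=0x4=4, data at stream[10..14]='e9wu' -> body[2..6], body so far='wye9wu'
Chunk 3: stream[16..17]='7' size=0x7=7, data at stream[19..26]='oi0p26v' -> body[6..13], body so far='wye9wuoi0p26v'
Chunk 4: stream[28..29]='0' size=0 (terminator). Final body='wye9wuoi0p26v' (13 bytes)
Body byte 7 at stream offset 20

Answer: 20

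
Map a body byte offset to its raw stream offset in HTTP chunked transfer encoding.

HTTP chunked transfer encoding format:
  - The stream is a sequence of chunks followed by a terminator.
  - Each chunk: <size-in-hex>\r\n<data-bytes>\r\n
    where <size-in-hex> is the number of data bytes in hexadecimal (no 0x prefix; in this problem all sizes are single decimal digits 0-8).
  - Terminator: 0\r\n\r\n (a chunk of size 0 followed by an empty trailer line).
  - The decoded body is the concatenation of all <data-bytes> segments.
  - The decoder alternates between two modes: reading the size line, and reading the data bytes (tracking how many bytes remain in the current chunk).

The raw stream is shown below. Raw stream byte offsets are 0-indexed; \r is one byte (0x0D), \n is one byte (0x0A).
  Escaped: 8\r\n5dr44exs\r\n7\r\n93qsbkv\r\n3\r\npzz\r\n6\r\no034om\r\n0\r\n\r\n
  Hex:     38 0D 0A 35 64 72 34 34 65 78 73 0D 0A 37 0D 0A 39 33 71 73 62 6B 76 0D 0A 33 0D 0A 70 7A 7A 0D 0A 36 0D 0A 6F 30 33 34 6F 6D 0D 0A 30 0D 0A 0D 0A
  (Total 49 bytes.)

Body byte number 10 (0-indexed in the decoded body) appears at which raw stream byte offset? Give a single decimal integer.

Answer: 18

Derivation:
Chunk 1: stream[0..1]='8' size=0x8=8, data at stream[3..11]='5dr44exs' -> body[0..8], body so far='5dr44exs'
Chunk 2: stream[13..14]='7' size=0x7=7, data at stream[16..23]='93qsbkv' -> body[8..15], body so far='5dr44exs93qsbkv'
Chunk 3: stream[25..26]='3' size=0x3=3, data at stream[28..31]='pzz' -> body[15..18], body so far='5dr44exs93qsbkvpzz'
Chunk 4: stream[33..34]='6' size=0x6=6, data at stream[36..42]='o034om' -> body[18..24], body so far='5dr44exs93qsbkvpzzo034om'
Chunk 5: stream[44..45]='0' size=0 (terminator). Final body='5dr44exs93qsbkvpzzo034om' (24 bytes)
Body byte 10 at stream offset 18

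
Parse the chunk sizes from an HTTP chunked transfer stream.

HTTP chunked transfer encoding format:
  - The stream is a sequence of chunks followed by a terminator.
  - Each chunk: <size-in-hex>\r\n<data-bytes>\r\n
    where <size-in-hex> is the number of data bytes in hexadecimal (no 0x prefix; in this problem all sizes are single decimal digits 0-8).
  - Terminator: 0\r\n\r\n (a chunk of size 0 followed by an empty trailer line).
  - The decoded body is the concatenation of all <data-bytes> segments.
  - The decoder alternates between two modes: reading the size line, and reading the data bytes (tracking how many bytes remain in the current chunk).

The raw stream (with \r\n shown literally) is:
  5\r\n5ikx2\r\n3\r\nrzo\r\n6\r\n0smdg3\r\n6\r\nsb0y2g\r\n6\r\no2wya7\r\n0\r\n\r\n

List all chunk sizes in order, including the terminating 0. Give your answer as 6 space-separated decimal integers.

Answer: 5 3 6 6 6 0

Derivation:
Chunk 1: stream[0..1]='5' size=0x5=5, data at stream[3..8]='5ikx2' -> body[0..5], body so far='5ikx2'
Chunk 2: stream[10..11]='3' size=0x3=3, data at stream[13..16]='rzo' -> body[5..8], body so far='5ikx2rzo'
Chunk 3: stream[18..19]='6' size=0x6=6, data at stream[21..27]='0smdg3' -> body[8..14], body so far='5ikx2rzo0smdg3'
Chunk 4: stream[29..30]='6' size=0x6=6, data at stream[32..38]='sb0y2g' -> body[14..20], body so far='5ikx2rzo0smdg3sb0y2g'
Chunk 5: stream[40..41]='6' size=0x6=6, data at stream[43..49]='o2wya7' -> body[20..26], body so far='5ikx2rzo0smdg3sb0y2go2wya7'
Chunk 6: stream[51..52]='0' size=0 (terminator). Final body='5ikx2rzo0smdg3sb0y2go2wya7' (26 bytes)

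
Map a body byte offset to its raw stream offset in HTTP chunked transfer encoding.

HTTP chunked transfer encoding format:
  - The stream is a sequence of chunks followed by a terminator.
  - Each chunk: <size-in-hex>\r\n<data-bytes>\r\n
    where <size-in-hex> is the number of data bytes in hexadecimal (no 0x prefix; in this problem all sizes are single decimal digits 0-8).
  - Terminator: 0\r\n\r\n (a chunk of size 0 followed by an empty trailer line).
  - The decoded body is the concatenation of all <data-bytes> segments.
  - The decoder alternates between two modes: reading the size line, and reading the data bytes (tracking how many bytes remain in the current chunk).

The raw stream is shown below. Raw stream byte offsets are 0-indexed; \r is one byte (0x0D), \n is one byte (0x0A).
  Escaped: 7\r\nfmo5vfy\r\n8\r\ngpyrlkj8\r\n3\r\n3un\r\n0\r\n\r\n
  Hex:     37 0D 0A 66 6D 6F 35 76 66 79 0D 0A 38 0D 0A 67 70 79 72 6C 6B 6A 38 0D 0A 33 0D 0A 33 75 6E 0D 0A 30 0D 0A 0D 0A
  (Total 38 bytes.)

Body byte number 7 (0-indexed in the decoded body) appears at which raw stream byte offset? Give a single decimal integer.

Chunk 1: stream[0..1]='7' size=0x7=7, data at stream[3..10]='fmo5vfy' -> body[0..7], body so far='fmo5vfy'
Chunk 2: stream[12..13]='8' size=0x8=8, data at stream[15..23]='gpyrlkj8' -> body[7..15], body so far='fmo5vfygpyrlkj8'
Chunk 3: stream[25..26]='3' size=0x3=3, data at stream[28..31]='3un' -> body[15..18], body so far='fmo5vfygpyrlkj83un'
Chunk 4: stream[33..34]='0' size=0 (terminator). Final body='fmo5vfygpyrlkj83un' (18 bytes)
Body byte 7 at stream offset 15

Answer: 15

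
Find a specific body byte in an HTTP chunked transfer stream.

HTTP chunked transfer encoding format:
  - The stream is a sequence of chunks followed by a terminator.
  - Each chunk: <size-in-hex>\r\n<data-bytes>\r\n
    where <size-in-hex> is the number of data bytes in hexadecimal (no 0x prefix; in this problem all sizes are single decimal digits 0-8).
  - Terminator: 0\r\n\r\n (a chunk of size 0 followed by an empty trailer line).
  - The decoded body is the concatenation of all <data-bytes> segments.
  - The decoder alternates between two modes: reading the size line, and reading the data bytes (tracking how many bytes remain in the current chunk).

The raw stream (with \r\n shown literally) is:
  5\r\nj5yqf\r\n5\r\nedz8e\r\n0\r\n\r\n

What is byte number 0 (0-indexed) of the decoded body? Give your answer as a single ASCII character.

Chunk 1: stream[0..1]='5' size=0x5=5, data at stream[3..8]='j5yqf' -> body[0..5], body so far='j5yqf'
Chunk 2: stream[10..11]='5' size=0x5=5, data at stream[13..18]='edz8e' -> body[5..10], body so far='j5yqfedz8e'
Chunk 3: stream[20..21]='0' size=0 (terminator). Final body='j5yqfedz8e' (10 bytes)
Body byte 0 = 'j'

Answer: j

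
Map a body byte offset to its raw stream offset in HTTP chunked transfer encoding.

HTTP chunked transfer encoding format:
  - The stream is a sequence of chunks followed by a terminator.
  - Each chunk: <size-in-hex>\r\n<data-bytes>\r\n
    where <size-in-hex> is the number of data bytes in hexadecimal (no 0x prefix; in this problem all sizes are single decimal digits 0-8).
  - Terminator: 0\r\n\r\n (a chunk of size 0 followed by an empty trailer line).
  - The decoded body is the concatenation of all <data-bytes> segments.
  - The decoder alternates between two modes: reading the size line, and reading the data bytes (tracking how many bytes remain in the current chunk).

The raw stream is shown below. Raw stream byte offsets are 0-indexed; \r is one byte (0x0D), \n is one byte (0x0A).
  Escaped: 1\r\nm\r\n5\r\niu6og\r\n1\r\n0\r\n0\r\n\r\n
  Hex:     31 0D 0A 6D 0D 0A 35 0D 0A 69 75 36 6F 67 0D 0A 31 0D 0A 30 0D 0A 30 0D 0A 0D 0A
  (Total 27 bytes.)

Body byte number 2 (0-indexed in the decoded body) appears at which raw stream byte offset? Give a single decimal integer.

Answer: 10

Derivation:
Chunk 1: stream[0..1]='1' size=0x1=1, data at stream[3..4]='m' -> body[0..1], body so far='m'
Chunk 2: stream[6..7]='5' size=0x5=5, data at stream[9..14]='iu6og' -> body[1..6], body so far='miu6og'
Chunk 3: stream[16..17]='1' size=0x1=1, data at stream[19..20]='0' -> body[6..7], body so far='miu6og0'
Chunk 4: stream[22..23]='0' size=0 (terminator). Final body='miu6og0' (7 bytes)
Body byte 2 at stream offset 10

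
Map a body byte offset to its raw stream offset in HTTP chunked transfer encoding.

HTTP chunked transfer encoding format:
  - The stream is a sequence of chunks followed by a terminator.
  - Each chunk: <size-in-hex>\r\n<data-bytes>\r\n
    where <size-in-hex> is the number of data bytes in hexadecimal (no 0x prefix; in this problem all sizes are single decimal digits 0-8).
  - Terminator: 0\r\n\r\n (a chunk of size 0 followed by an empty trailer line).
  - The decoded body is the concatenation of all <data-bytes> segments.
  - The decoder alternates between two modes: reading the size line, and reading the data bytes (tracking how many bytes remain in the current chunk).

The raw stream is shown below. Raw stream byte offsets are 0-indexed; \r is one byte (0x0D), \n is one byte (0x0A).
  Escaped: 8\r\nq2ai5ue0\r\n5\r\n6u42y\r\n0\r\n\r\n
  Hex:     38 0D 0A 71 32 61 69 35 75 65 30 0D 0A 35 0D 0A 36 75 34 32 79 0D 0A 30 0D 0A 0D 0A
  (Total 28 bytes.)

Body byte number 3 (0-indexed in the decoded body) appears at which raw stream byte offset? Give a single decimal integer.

Answer: 6

Derivation:
Chunk 1: stream[0..1]='8' size=0x8=8, data at stream[3..11]='q2ai5ue0' -> body[0..8], body so far='q2ai5ue0'
Chunk 2: stream[13..14]='5' size=0x5=5, data at stream[16..21]='6u42y' -> body[8..13], body so far='q2ai5ue06u42y'
Chunk 3: stream[23..24]='0' size=0 (terminator). Final body='q2ai5ue06u42y' (13 bytes)
Body byte 3 at stream offset 6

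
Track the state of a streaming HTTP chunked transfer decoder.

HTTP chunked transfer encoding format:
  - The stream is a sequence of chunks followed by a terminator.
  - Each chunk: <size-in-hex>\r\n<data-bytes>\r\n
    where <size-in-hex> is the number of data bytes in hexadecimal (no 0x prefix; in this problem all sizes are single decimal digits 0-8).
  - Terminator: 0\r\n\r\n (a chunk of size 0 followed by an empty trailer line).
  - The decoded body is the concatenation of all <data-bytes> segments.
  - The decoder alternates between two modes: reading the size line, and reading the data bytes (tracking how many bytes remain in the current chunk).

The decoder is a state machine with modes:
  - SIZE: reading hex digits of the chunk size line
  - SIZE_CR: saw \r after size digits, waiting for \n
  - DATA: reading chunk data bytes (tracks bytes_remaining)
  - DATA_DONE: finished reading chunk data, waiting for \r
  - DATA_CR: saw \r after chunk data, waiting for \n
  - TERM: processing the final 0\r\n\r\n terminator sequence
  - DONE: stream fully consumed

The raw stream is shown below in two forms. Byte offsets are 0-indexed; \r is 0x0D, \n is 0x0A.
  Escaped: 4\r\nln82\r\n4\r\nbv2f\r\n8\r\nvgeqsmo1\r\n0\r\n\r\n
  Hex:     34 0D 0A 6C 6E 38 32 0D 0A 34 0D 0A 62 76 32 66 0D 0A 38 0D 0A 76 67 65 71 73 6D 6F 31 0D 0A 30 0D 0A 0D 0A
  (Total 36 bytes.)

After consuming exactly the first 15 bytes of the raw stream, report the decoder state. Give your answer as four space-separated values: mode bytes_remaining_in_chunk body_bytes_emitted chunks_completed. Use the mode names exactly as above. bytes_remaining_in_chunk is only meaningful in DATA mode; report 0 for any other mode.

Answer: DATA 1 7 1

Derivation:
Byte 0 = '4': mode=SIZE remaining=0 emitted=0 chunks_done=0
Byte 1 = 0x0D: mode=SIZE_CR remaining=0 emitted=0 chunks_done=0
Byte 2 = 0x0A: mode=DATA remaining=4 emitted=0 chunks_done=0
Byte 3 = 'l': mode=DATA remaining=3 emitted=1 chunks_done=0
Byte 4 = 'n': mode=DATA remaining=2 emitted=2 chunks_done=0
Byte 5 = '8': mode=DATA remaining=1 emitted=3 chunks_done=0
Byte 6 = '2': mode=DATA_DONE remaining=0 emitted=4 chunks_done=0
Byte 7 = 0x0D: mode=DATA_CR remaining=0 emitted=4 chunks_done=0
Byte 8 = 0x0A: mode=SIZE remaining=0 emitted=4 chunks_done=1
Byte 9 = '4': mode=SIZE remaining=0 emitted=4 chunks_done=1
Byte 10 = 0x0D: mode=SIZE_CR remaining=0 emitted=4 chunks_done=1
Byte 11 = 0x0A: mode=DATA remaining=4 emitted=4 chunks_done=1
Byte 12 = 'b': mode=DATA remaining=3 emitted=5 chunks_done=1
Byte 13 = 'v': mode=DATA remaining=2 emitted=6 chunks_done=1
Byte 14 = '2': mode=DATA remaining=1 emitted=7 chunks_done=1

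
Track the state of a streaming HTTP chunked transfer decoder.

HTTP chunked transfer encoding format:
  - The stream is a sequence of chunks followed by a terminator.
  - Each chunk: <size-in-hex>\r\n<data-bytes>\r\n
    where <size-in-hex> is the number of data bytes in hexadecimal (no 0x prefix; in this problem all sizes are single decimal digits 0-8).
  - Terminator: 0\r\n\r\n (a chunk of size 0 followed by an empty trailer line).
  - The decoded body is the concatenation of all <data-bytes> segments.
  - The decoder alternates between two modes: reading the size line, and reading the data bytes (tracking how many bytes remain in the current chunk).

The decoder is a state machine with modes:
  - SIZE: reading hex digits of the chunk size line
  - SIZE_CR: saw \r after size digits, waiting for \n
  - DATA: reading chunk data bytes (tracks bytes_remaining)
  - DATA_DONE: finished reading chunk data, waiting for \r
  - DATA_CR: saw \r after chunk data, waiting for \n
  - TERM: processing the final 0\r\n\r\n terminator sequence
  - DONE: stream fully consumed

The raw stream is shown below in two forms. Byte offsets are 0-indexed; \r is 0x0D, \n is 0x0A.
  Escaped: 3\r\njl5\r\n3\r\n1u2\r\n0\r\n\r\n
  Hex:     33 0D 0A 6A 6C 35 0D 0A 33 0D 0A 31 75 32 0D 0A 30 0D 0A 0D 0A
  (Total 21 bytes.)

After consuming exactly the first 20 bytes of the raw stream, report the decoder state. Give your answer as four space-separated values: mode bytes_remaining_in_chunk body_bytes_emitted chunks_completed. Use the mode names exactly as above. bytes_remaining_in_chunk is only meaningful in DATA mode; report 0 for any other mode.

Answer: TERM 0 6 2

Derivation:
Byte 0 = '3': mode=SIZE remaining=0 emitted=0 chunks_done=0
Byte 1 = 0x0D: mode=SIZE_CR remaining=0 emitted=0 chunks_done=0
Byte 2 = 0x0A: mode=DATA remaining=3 emitted=0 chunks_done=0
Byte 3 = 'j': mode=DATA remaining=2 emitted=1 chunks_done=0
Byte 4 = 'l': mode=DATA remaining=1 emitted=2 chunks_done=0
Byte 5 = '5': mode=DATA_DONE remaining=0 emitted=3 chunks_done=0
Byte 6 = 0x0D: mode=DATA_CR remaining=0 emitted=3 chunks_done=0
Byte 7 = 0x0A: mode=SIZE remaining=0 emitted=3 chunks_done=1
Byte 8 = '3': mode=SIZE remaining=0 emitted=3 chunks_done=1
Byte 9 = 0x0D: mode=SIZE_CR remaining=0 emitted=3 chunks_done=1
Byte 10 = 0x0A: mode=DATA remaining=3 emitted=3 chunks_done=1
Byte 11 = '1': mode=DATA remaining=2 emitted=4 chunks_done=1
Byte 12 = 'u': mode=DATA remaining=1 emitted=5 chunks_done=1
Byte 13 = '2': mode=DATA_DONE remaining=0 emitted=6 chunks_done=1
Byte 14 = 0x0D: mode=DATA_CR remaining=0 emitted=6 chunks_done=1
Byte 15 = 0x0A: mode=SIZE remaining=0 emitted=6 chunks_done=2
Byte 16 = '0': mode=SIZE remaining=0 emitted=6 chunks_done=2
Byte 17 = 0x0D: mode=SIZE_CR remaining=0 emitted=6 chunks_done=2
Byte 18 = 0x0A: mode=TERM remaining=0 emitted=6 chunks_done=2
Byte 19 = 0x0D: mode=TERM remaining=0 emitted=6 chunks_done=2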